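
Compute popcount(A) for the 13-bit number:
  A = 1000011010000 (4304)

1000011010000
1-bits at positions (from bit 0 = LSB): 4, 6, 7, 12
Count = 4

Answer: 4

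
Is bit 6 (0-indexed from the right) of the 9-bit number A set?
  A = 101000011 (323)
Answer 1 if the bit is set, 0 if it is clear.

Bit 6 is the 7th from the right.
  101000011
    ^
That bit is 1.

Answer: 1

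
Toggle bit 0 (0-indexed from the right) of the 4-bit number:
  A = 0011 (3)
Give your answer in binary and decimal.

Mask = 1 << 0 = 0001
Bit 0 of A is 1; XOR with the mask flips it to 0.
  0011
^ 0001
------
  0010

Answer: 0010 (2)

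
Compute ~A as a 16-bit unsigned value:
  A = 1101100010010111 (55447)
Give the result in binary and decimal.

Flip each bit (0->1, 1->0):
  1101100010010111
  0010011101101000

Answer: 0010011101101000 (10088)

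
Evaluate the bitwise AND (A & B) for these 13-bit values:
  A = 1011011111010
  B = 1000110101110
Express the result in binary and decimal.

Apply & to each column (1 only where both bits are 1):
  1011011111010
& 1000110101110
---------------
  1000010101010

Answer: 1000010101010 (4266)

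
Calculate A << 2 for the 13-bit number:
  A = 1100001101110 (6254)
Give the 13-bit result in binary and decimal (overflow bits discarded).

Shift left by 2: drop the top 2 bit(s), append 2 zero(s) on the right.
  1100001101110  ->  discard [11], keep [00001101110], append 00
= 0000110111000

Answer: 0000110111000 (440)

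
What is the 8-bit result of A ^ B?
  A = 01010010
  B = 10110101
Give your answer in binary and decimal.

Apply ^ to each column (1 where bits differ):
  01010010
^ 10110101
----------
  11100111

Answer: 11100111 (231)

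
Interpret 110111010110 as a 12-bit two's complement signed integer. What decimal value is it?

MSB is 1, so the value is negative. Find the magnitude:
1. Invert bits:  001000101001
2. Add 1:        001000101010  = 554
3. Apply sign:   -554

Answer: -554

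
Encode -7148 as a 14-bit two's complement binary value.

1. Binary of +7148:  01101111101100
2. Invert bits:     10010000010011
3. Add 1:           10010000010100

Answer: 10010000010100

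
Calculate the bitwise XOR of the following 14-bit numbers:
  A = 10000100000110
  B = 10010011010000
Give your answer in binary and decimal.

Apply ^ to each column (1 where bits differ):
  10000100000110
^ 10010011010000
----------------
  00010111010110

Answer: 00010111010110 (1494)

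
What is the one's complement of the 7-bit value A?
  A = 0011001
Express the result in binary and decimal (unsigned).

Flip each bit (0->1, 1->0):
  0011001
  1100110

Answer: 1100110 (102)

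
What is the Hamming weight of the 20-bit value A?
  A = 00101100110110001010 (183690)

00101100110110001010
1-bits at positions (from bit 0 = LSB): 1, 3, 7, 8, 10, 11, 14, 15, 17
Count = 9

Answer: 9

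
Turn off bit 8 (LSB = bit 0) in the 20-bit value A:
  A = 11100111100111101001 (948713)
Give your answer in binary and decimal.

Mask = ~(1 << 8) = 11111111111011111111
Bit 8 of A is 1, so AND-ing with the mask clears it to 0.
  11100111100111101001
& 11111111111011111111
----------------------
  11100111100011101001

Answer: 11100111100011101001 (948457)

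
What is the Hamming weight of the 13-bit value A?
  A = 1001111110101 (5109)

1001111110101
1-bits at positions (from bit 0 = LSB): 0, 2, 4, 5, 6, 7, 8, 9, 12
Count = 9

Answer: 9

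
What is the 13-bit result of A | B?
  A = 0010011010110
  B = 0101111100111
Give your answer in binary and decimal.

Apply | to each column (1 where either bit is 1):
  0010011010110
| 0101111100111
---------------
  0111111110111

Answer: 0111111110111 (4087)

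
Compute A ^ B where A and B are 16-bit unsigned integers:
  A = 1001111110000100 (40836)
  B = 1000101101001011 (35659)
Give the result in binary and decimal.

Apply ^ to each column (1 where bits differ):
  1001111110000100
^ 1000101101001011
------------------
  0001010011001111

Answer: 0001010011001111 (5327)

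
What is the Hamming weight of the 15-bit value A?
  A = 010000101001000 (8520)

010000101001000
1-bits at positions (from bit 0 = LSB): 3, 6, 8, 13
Count = 4

Answer: 4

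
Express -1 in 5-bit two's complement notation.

1. Binary of +1:  00001
2. Invert bits:     11110
3. Add 1:           11111

Answer: 11111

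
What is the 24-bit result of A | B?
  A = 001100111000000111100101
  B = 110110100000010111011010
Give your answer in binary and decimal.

Apply | to each column (1 where either bit is 1):
  001100111000000111100101
| 110110100000010111011010
--------------------------
  111110111000010111111111

Answer: 111110111000010111111111 (16483839)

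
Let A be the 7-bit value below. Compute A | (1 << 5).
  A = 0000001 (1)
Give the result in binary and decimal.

Mask = 1 << 5 = 0100000
Bit 5 of A is 0, so OR-ing with the mask flips it to 1.
  0000001
| 0100000
---------
  0100001

Answer: 0100001 (33)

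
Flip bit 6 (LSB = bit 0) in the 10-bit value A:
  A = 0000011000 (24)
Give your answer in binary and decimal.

Mask = 1 << 6 = 0001000000
Bit 6 of A is 0; XOR with the mask flips it to 1.
  0000011000
^ 0001000000
------------
  0001011000

Answer: 0001011000 (88)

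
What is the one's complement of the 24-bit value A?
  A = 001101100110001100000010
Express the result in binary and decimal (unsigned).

Flip each bit (0->1, 1->0):
  001101100110001100000010
  110010011001110011111101

Answer: 110010011001110011111101 (13212925)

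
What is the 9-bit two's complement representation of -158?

1. Binary of +158:  010011110
2. Invert bits:     101100001
3. Add 1:           101100010

Answer: 101100010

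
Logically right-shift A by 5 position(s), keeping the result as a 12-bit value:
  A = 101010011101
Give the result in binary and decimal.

Logical shift right by 5: drop the bottom 5 bit(s), prepend 5 zero(s) on the left.
  101010011101  ->  keep [1010100], discard [11101], prepend 00000
= 000001010100

Answer: 000001010100 (84)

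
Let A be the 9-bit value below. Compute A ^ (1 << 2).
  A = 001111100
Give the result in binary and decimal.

Mask = 1 << 2 = 000000100
Bit 2 of A is 1; XOR with the mask flips it to 0.
  001111100
^ 000000100
-----------
  001111000

Answer: 001111000 (120)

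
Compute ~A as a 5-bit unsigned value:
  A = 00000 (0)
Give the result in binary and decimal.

Flip each bit (0->1, 1->0):
  00000
  11111

Answer: 11111 (31)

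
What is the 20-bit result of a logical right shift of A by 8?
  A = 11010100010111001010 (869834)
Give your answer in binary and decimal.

Logical shift right by 8: drop the bottom 8 bit(s), prepend 8 zero(s) on the left.
  11010100010111001010  ->  keep [110101000101], discard [11001010], prepend 00000000
= 00000000110101000101

Answer: 00000000110101000101 (3397)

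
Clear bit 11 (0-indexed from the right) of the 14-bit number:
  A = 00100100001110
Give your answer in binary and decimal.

Mask = ~(1 << 11) = 11011111111111
Bit 11 of A is 1, so AND-ing with the mask clears it to 0.
  00100100001110
& 11011111111111
----------------
  00000100001110

Answer: 00000100001110 (270)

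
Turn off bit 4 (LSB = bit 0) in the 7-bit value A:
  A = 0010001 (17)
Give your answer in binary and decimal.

Mask = ~(1 << 4) = 1101111
Bit 4 of A is 1, so AND-ing with the mask clears it to 0.
  0010001
& 1101111
---------
  0000001

Answer: 0000001 (1)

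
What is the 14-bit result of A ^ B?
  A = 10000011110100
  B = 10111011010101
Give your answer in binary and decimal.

Apply ^ to each column (1 where bits differ):
  10000011110100
^ 10111011010101
----------------
  00111000100001

Answer: 00111000100001 (3617)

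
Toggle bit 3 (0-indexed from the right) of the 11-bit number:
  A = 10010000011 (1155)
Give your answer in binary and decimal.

Mask = 1 << 3 = 00000001000
Bit 3 of A is 0; XOR with the mask flips it to 1.
  10010000011
^ 00000001000
-------------
  10010001011

Answer: 10010001011 (1163)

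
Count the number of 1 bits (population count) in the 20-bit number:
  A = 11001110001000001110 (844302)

11001110001000001110
1-bits at positions (from bit 0 = LSB): 1, 2, 3, 9, 13, 14, 15, 18, 19
Count = 9

Answer: 9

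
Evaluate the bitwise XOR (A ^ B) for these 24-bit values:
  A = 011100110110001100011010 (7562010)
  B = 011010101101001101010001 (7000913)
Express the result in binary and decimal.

Apply ^ to each column (1 where bits differ):
  011100110110001100011010
^ 011010101101001101010001
--------------------------
  000110011011000001001011

Answer: 000110011011000001001011 (1683531)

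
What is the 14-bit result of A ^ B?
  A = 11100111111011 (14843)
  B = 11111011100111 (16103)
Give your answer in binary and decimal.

Apply ^ to each column (1 where bits differ):
  11100111111011
^ 11111011100111
----------------
  00011100011100

Answer: 00011100011100 (1820)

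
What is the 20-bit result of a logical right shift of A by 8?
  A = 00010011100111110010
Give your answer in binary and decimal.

Logical shift right by 8: drop the bottom 8 bit(s), prepend 8 zero(s) on the left.
  00010011100111110010  ->  keep [000100111001], discard [11110010], prepend 00000000
= 00000000000100111001

Answer: 00000000000100111001 (313)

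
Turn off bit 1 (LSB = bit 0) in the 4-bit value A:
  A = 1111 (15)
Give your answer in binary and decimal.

Mask = ~(1 << 1) = 1101
Bit 1 of A is 1, so AND-ing with the mask clears it to 0.
  1111
& 1101
------
  1101

Answer: 1101 (13)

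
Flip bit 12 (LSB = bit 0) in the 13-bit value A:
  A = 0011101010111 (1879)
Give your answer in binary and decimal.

Mask = 1 << 12 = 1000000000000
Bit 12 of A is 0; XOR with the mask flips it to 1.
  0011101010111
^ 1000000000000
---------------
  1011101010111

Answer: 1011101010111 (5975)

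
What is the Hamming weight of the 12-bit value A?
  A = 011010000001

011010000001
1-bits at positions (from bit 0 = LSB): 0, 7, 9, 10
Count = 4

Answer: 4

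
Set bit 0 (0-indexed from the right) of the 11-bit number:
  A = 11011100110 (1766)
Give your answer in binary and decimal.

Mask = 1 << 0 = 00000000001
Bit 0 of A is 0, so OR-ing with the mask flips it to 1.
  11011100110
| 00000000001
-------------
  11011100111

Answer: 11011100111 (1767)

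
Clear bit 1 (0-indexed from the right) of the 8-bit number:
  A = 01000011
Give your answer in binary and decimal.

Mask = ~(1 << 1) = 11111101
Bit 1 of A is 1, so AND-ing with the mask clears it to 0.
  01000011
& 11111101
----------
  01000001

Answer: 01000001 (65)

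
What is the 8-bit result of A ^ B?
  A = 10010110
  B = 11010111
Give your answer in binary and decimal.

Apply ^ to each column (1 where bits differ):
  10010110
^ 11010111
----------
  01000001

Answer: 01000001 (65)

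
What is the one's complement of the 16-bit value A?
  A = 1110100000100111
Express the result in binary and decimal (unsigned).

Flip each bit (0->1, 1->0):
  1110100000100111
  0001011111011000

Answer: 0001011111011000 (6104)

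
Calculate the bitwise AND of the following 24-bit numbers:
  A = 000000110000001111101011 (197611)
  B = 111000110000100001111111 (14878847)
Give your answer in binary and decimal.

Apply & to each column (1 only where both bits are 1):
  000000110000001111101011
& 111000110000100001111111
--------------------------
  000000110000000001101011

Answer: 000000110000000001101011 (196715)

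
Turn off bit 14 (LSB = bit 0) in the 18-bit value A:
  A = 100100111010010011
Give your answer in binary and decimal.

Mask = ~(1 << 14) = 111011111111111111
Bit 14 of A is 1, so AND-ing with the mask clears it to 0.
  100100111010010011
& 111011111111111111
--------------------
  100000111010010011

Answer: 100000111010010011 (134803)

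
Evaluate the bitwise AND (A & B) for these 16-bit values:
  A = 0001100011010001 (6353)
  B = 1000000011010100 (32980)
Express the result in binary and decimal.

Apply & to each column (1 only where both bits are 1):
  0001100011010001
& 1000000011010100
------------------
  0000000011010000

Answer: 0000000011010000 (208)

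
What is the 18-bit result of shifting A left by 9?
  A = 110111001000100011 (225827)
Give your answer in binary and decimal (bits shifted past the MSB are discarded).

Shift left by 9: drop the top 9 bit(s), append 9 zero(s) on the right.
  110111001000100011  ->  discard [110111001], keep [000100011], append 000000000
= 000100011000000000

Answer: 000100011000000000 (17920)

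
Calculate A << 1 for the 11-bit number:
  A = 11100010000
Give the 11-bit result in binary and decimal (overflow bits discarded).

Shift left by 1: drop the top 1 bit(s), append 1 zero(s) on the right.
  11100010000  ->  discard [1], keep [1100010000], append 0
= 11000100000

Answer: 11000100000 (1568)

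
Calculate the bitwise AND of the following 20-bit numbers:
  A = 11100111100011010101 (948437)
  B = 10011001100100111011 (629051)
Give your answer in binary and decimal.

Apply & to each column (1 only where both bits are 1):
  11100111100011010101
& 10011001100100111011
----------------------
  10000001100000010001

Answer: 10000001100000010001 (530449)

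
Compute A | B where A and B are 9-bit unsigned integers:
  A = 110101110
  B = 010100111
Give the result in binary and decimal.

Apply | to each column (1 where either bit is 1):
  110101110
| 010100111
-----------
  110101111

Answer: 110101111 (431)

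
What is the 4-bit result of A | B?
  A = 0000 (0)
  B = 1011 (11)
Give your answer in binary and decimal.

Apply | to each column (1 where either bit is 1):
  0000
| 1011
------
  1011

Answer: 1011 (11)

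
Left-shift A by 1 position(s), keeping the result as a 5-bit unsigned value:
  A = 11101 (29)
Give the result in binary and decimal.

Shift left by 1: drop the top 1 bit(s), append 1 zero(s) on the right.
  11101  ->  discard [1], keep [1101], append 0
= 11010

Answer: 11010 (26)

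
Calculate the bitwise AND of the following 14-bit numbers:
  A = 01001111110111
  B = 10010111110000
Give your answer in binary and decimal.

Apply & to each column (1 only where both bits are 1):
  01001111110111
& 10010111110000
----------------
  00000111110000

Answer: 00000111110000 (496)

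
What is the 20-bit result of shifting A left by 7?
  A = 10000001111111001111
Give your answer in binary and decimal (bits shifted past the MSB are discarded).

Shift left by 7: drop the top 7 bit(s), append 7 zero(s) on the right.
  10000001111111001111  ->  discard [1000000], keep [1111111001111], append 0000000
= 11111110011110000000

Answer: 11111110011110000000 (1042304)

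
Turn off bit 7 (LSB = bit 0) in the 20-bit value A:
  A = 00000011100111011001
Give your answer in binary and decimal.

Mask = ~(1 << 7) = 11111111111101111111
Bit 7 of A is 1, so AND-ing with the mask clears it to 0.
  00000011100111011001
& 11111111111101111111
----------------------
  00000011100101011001

Answer: 00000011100101011001 (14681)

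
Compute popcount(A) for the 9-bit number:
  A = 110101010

110101010
1-bits at positions (from bit 0 = LSB): 1, 3, 5, 7, 8
Count = 5

Answer: 5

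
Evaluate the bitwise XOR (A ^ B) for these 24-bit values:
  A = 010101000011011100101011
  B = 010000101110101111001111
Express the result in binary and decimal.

Apply ^ to each column (1 where bits differ):
  010101000011011100101011
^ 010000101110101111001111
--------------------------
  000101101101110011100100

Answer: 000101101101110011100100 (1498340)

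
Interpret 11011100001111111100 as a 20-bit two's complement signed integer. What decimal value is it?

MSB is 1, so the value is negative. Find the magnitude:
1. Invert bits:  00100011110000000011
2. Add 1:        00100011110000000100  = 146436
3. Apply sign:   -146436

Answer: -146436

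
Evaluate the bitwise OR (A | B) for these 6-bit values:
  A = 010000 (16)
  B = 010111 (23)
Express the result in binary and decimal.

Apply | to each column (1 where either bit is 1):
  010000
| 010111
--------
  010111

Answer: 010111 (23)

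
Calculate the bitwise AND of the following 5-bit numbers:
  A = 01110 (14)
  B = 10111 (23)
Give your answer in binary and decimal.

Apply & to each column (1 only where both bits are 1):
  01110
& 10111
-------
  00110

Answer: 00110 (6)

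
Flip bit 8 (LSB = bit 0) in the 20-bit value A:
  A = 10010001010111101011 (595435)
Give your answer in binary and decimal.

Mask = 1 << 8 = 00000000000100000000
Bit 8 of A is 1; XOR with the mask flips it to 0.
  10010001010111101011
^ 00000000000100000000
----------------------
  10010001010011101011

Answer: 10010001010011101011 (595179)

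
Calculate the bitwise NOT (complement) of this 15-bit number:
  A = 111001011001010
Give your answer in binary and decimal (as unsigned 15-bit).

Flip each bit (0->1, 1->0):
  111001011001010
  000110100110101

Answer: 000110100110101 (3381)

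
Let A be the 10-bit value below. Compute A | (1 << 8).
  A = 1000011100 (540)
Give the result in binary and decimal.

Mask = 1 << 8 = 0100000000
Bit 8 of A is 0, so OR-ing with the mask flips it to 1.
  1000011100
| 0100000000
------------
  1100011100

Answer: 1100011100 (796)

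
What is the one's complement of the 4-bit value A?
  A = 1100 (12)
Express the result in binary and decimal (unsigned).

Flip each bit (0->1, 1->0):
  1100
  0011

Answer: 0011 (3)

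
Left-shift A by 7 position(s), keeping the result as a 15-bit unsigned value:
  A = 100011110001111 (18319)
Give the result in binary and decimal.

Shift left by 7: drop the top 7 bit(s), append 7 zero(s) on the right.
  100011110001111  ->  discard [1000111], keep [10001111], append 0000000
= 100011110000000

Answer: 100011110000000 (18304)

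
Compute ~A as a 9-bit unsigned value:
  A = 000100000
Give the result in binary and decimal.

Flip each bit (0->1, 1->0):
  000100000
  111011111

Answer: 111011111 (479)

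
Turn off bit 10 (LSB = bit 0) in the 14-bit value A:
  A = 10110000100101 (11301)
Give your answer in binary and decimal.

Mask = ~(1 << 10) = 11101111111111
Bit 10 of A is 1, so AND-ing with the mask clears it to 0.
  10110000100101
& 11101111111111
----------------
  10100000100101

Answer: 10100000100101 (10277)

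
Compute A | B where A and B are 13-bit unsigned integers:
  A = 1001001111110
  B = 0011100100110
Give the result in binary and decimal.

Apply | to each column (1 where either bit is 1):
  1001001111110
| 0011100100110
---------------
  1011101111110

Answer: 1011101111110 (6014)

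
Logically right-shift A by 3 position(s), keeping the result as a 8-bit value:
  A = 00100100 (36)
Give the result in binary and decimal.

Logical shift right by 3: drop the bottom 3 bit(s), prepend 3 zero(s) on the left.
  00100100  ->  keep [00100], discard [100], prepend 000
= 00000100

Answer: 00000100 (4)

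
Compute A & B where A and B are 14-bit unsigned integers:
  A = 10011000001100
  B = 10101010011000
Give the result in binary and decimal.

Apply & to each column (1 only where both bits are 1):
  10011000001100
& 10101010011000
----------------
  10001000001000

Answer: 10001000001000 (8712)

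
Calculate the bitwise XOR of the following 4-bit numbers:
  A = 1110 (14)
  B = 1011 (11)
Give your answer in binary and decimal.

Apply ^ to each column (1 where bits differ):
  1110
^ 1011
------
  0101

Answer: 0101 (5)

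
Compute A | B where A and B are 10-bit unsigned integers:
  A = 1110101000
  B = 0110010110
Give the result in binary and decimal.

Apply | to each column (1 where either bit is 1):
  1110101000
| 0110010110
------------
  1110111110

Answer: 1110111110 (958)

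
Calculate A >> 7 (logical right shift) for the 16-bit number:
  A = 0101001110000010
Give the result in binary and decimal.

Logical shift right by 7: drop the bottom 7 bit(s), prepend 7 zero(s) on the left.
  0101001110000010  ->  keep [010100111], discard [0000010], prepend 0000000
= 0000000010100111

Answer: 0000000010100111 (167)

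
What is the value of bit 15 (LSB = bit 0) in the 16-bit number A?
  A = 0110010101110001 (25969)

Bit 15 is the 16th from the right.
  0110010101110001
  ^
That bit is 0.

Answer: 0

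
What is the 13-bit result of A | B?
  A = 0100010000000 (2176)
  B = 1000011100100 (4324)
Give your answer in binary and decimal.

Apply | to each column (1 where either bit is 1):
  0100010000000
| 1000011100100
---------------
  1100011100100

Answer: 1100011100100 (6372)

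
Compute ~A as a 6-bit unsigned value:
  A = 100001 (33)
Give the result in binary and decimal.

Flip each bit (0->1, 1->0):
  100001
  011110

Answer: 011110 (30)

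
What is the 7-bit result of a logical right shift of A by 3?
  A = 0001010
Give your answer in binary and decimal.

Logical shift right by 3: drop the bottom 3 bit(s), prepend 3 zero(s) on the left.
  0001010  ->  keep [0001], discard [010], prepend 000
= 0000001

Answer: 0000001 (1)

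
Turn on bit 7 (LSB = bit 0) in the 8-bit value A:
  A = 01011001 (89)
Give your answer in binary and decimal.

Mask = 1 << 7 = 10000000
Bit 7 of A is 0, so OR-ing with the mask flips it to 1.
  01011001
| 10000000
----------
  11011001

Answer: 11011001 (217)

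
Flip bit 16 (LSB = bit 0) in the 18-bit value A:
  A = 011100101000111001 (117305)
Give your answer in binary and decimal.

Mask = 1 << 16 = 010000000000000000
Bit 16 of A is 1; XOR with the mask flips it to 0.
  011100101000111001
^ 010000000000000000
--------------------
  001100101000111001

Answer: 001100101000111001 (51769)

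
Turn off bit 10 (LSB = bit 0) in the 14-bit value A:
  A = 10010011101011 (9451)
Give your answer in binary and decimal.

Mask = ~(1 << 10) = 11101111111111
Bit 10 of A is 1, so AND-ing with the mask clears it to 0.
  10010011101011
& 11101111111111
----------------
  10000011101011

Answer: 10000011101011 (8427)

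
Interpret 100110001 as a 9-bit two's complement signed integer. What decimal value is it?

MSB is 1, so the value is negative. Find the magnitude:
1. Invert bits:  011001110
2. Add 1:        011001111  = 207
3. Apply sign:   -207

Answer: -207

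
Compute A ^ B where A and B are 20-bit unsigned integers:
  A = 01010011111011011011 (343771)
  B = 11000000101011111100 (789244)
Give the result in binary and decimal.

Apply ^ to each column (1 where bits differ):
  01010011111011011011
^ 11000000101011111100
----------------------
  10010011010000100111

Answer: 10010011010000100111 (603175)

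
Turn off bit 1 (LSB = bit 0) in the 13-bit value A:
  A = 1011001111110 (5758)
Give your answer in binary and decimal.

Mask = ~(1 << 1) = 1111111111101
Bit 1 of A is 1, so AND-ing with the mask clears it to 0.
  1011001111110
& 1111111111101
---------------
  1011001111100

Answer: 1011001111100 (5756)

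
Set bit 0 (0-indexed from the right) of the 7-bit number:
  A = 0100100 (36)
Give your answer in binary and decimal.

Mask = 1 << 0 = 0000001
Bit 0 of A is 0, so OR-ing with the mask flips it to 1.
  0100100
| 0000001
---------
  0100101

Answer: 0100101 (37)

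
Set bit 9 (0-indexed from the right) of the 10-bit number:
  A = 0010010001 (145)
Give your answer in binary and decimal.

Mask = 1 << 9 = 1000000000
Bit 9 of A is 0, so OR-ing with the mask flips it to 1.
  0010010001
| 1000000000
------------
  1010010001

Answer: 1010010001 (657)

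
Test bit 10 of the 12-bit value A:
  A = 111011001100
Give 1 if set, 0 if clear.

Bit 10 is the 11th from the right.
  111011001100
   ^
That bit is 1.

Answer: 1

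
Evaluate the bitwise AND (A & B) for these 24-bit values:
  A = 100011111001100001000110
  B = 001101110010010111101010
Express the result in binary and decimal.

Apply & to each column (1 only where both bits are 1):
  100011111001100001000110
& 001101110010010111101010
--------------------------
  000001110000000001000010

Answer: 000001110000000001000010 (458818)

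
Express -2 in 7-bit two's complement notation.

1. Binary of +2:  0000010
2. Invert bits:     1111101
3. Add 1:           1111110

Answer: 1111110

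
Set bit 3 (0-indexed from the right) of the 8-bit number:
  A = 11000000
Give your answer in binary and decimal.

Mask = 1 << 3 = 00001000
Bit 3 of A is 0, so OR-ing with the mask flips it to 1.
  11000000
| 00001000
----------
  11001000

Answer: 11001000 (200)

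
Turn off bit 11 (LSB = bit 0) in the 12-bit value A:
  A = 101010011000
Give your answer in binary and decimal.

Mask = ~(1 << 11) = 011111111111
Bit 11 of A is 1, so AND-ing with the mask clears it to 0.
  101010011000
& 011111111111
--------------
  001010011000

Answer: 001010011000 (664)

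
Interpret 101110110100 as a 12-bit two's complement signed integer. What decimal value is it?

MSB is 1, so the value is negative. Find the magnitude:
1. Invert bits:  010001001011
2. Add 1:        010001001100  = 1100
3. Apply sign:   -1100

Answer: -1100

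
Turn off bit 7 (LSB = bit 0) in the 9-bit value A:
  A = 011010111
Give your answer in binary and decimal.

Mask = ~(1 << 7) = 101111111
Bit 7 of A is 1, so AND-ing with the mask clears it to 0.
  011010111
& 101111111
-----------
  001010111

Answer: 001010111 (87)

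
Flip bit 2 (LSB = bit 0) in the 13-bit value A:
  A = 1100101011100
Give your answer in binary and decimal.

Mask = 1 << 2 = 0000000000100
Bit 2 of A is 1; XOR with the mask flips it to 0.
  1100101011100
^ 0000000000100
---------------
  1100101011000

Answer: 1100101011000 (6488)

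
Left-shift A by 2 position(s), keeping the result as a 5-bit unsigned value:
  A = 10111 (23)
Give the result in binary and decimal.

Shift left by 2: drop the top 2 bit(s), append 2 zero(s) on the right.
  10111  ->  discard [10], keep [111], append 00
= 11100

Answer: 11100 (28)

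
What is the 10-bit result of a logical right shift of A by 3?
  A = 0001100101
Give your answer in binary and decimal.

Logical shift right by 3: drop the bottom 3 bit(s), prepend 3 zero(s) on the left.
  0001100101  ->  keep [0001100], discard [101], prepend 000
= 0000001100

Answer: 0000001100 (12)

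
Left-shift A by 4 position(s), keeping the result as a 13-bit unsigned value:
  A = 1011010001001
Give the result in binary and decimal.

Shift left by 4: drop the top 4 bit(s), append 4 zero(s) on the right.
  1011010001001  ->  discard [1011], keep [010001001], append 0000
= 0100010010000

Answer: 0100010010000 (2192)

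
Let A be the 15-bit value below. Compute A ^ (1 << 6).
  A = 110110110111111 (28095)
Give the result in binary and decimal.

Mask = 1 << 6 = 000000001000000
Bit 6 of A is 0; XOR with the mask flips it to 1.
  110110110111111
^ 000000001000000
-----------------
  110110111111111

Answer: 110110111111111 (28159)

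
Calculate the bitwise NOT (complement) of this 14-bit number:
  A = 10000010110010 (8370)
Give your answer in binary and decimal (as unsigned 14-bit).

Flip each bit (0->1, 1->0):
  10000010110010
  01111101001101

Answer: 01111101001101 (8013)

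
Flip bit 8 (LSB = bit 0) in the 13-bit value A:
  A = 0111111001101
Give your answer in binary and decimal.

Mask = 1 << 8 = 0000100000000
Bit 8 of A is 1; XOR with the mask flips it to 0.
  0111111001101
^ 0000100000000
---------------
  0111011001101

Answer: 0111011001101 (3789)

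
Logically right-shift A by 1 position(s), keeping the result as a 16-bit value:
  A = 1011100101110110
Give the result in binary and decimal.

Logical shift right by 1: drop the bottom 1 bit(s), prepend 1 zero(s) on the left.
  1011100101110110  ->  keep [101110010111011], discard [0], prepend 0
= 0101110010111011

Answer: 0101110010111011 (23739)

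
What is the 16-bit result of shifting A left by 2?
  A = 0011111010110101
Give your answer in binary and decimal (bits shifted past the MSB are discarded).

Shift left by 2: drop the top 2 bit(s), append 2 zero(s) on the right.
  0011111010110101  ->  discard [00], keep [11111010110101], append 00
= 1111101011010100

Answer: 1111101011010100 (64212)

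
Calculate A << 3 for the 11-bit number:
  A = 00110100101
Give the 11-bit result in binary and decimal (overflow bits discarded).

Shift left by 3: drop the top 3 bit(s), append 3 zero(s) on the right.
  00110100101  ->  discard [001], keep [10100101], append 000
= 10100101000

Answer: 10100101000 (1320)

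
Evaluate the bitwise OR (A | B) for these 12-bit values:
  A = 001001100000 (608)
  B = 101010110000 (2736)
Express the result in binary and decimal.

Apply | to each column (1 where either bit is 1):
  001001100000
| 101010110000
--------------
  101011110000

Answer: 101011110000 (2800)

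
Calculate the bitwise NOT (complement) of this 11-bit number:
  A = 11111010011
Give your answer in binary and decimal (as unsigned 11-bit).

Flip each bit (0->1, 1->0):
  11111010011
  00000101100

Answer: 00000101100 (44)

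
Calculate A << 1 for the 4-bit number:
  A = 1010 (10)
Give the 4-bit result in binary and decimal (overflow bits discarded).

Shift left by 1: drop the top 1 bit(s), append 1 zero(s) on the right.
  1010  ->  discard [1], keep [010], append 0
= 0100

Answer: 0100 (4)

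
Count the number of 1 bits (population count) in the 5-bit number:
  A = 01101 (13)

01101
1-bits at positions (from bit 0 = LSB): 0, 2, 3
Count = 3

Answer: 3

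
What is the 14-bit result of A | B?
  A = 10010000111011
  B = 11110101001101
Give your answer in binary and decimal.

Apply | to each column (1 where either bit is 1):
  10010000111011
| 11110101001101
----------------
  11110101111111

Answer: 11110101111111 (15743)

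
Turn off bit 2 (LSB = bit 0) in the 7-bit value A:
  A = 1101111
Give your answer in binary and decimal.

Mask = ~(1 << 2) = 1111011
Bit 2 of A is 1, so AND-ing with the mask clears it to 0.
  1101111
& 1111011
---------
  1101011

Answer: 1101011 (107)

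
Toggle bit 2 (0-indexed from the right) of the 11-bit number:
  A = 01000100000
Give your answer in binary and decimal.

Mask = 1 << 2 = 00000000100
Bit 2 of A is 0; XOR with the mask flips it to 1.
  01000100000
^ 00000000100
-------------
  01000100100

Answer: 01000100100 (548)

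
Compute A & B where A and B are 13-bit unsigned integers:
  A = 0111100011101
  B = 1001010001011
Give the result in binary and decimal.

Apply & to each column (1 only where both bits are 1):
  0111100011101
& 1001010001011
---------------
  0001000001001

Answer: 0001000001001 (521)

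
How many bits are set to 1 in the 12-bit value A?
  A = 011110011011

011110011011
1-bits at positions (from bit 0 = LSB): 0, 1, 3, 4, 7, 8, 9, 10
Count = 8

Answer: 8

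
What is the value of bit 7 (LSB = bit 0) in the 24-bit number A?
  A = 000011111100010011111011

Bit 7 is the 8th from the right.
  000011111100010011111011
                  ^
That bit is 1.

Answer: 1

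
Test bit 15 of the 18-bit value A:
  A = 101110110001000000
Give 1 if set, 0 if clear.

Bit 15 is the 16th from the right.
  101110110001000000
    ^
That bit is 1.

Answer: 1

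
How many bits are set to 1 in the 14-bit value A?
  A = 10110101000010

10110101000010
1-bits at positions (from bit 0 = LSB): 1, 6, 8, 10, 11, 13
Count = 6

Answer: 6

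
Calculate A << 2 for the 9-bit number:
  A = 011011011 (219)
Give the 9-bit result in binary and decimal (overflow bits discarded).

Shift left by 2: drop the top 2 bit(s), append 2 zero(s) on the right.
  011011011  ->  discard [01], keep [1011011], append 00
= 101101100

Answer: 101101100 (364)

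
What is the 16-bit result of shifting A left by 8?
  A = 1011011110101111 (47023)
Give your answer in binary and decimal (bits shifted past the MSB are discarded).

Shift left by 8: drop the top 8 bit(s), append 8 zero(s) on the right.
  1011011110101111  ->  discard [10110111], keep [10101111], append 00000000
= 1010111100000000

Answer: 1010111100000000 (44800)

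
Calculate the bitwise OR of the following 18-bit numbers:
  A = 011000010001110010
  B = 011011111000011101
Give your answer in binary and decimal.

Apply | to each column (1 where either bit is 1):
  011000010001110010
| 011011111000011101
--------------------
  011011111001111111

Answer: 011011111001111111 (114303)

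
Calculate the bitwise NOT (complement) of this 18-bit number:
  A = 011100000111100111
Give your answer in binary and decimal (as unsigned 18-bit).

Flip each bit (0->1, 1->0):
  011100000111100111
  100011111000011000

Answer: 100011111000011000 (146968)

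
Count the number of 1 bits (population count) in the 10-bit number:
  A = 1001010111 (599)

1001010111
1-bits at positions (from bit 0 = LSB): 0, 1, 2, 4, 6, 9
Count = 6

Answer: 6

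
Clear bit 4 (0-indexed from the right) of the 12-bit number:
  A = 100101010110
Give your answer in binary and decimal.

Mask = ~(1 << 4) = 111111101111
Bit 4 of A is 1, so AND-ing with the mask clears it to 0.
  100101010110
& 111111101111
--------------
  100101000110

Answer: 100101000110 (2374)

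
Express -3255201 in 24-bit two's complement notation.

1. Binary of +3255201:  001100011010101110100001
2. Invert bits:     110011100101010001011110
3. Add 1:           110011100101010001011111

Answer: 110011100101010001011111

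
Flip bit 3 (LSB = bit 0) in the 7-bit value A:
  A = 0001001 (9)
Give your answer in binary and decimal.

Mask = 1 << 3 = 0001000
Bit 3 of A is 1; XOR with the mask flips it to 0.
  0001001
^ 0001000
---------
  0000001

Answer: 0000001 (1)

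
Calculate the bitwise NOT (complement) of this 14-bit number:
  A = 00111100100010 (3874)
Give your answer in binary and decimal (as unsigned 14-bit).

Flip each bit (0->1, 1->0):
  00111100100010
  11000011011101

Answer: 11000011011101 (12509)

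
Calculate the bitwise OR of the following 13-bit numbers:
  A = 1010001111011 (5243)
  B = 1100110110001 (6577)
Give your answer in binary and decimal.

Apply | to each column (1 where either bit is 1):
  1010001111011
| 1100110110001
---------------
  1110111111011

Answer: 1110111111011 (7675)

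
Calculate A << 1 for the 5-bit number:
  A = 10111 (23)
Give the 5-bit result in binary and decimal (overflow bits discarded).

Shift left by 1: drop the top 1 bit(s), append 1 zero(s) on the right.
  10111  ->  discard [1], keep [0111], append 0
= 01110

Answer: 01110 (14)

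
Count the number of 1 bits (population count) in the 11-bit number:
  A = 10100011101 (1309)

10100011101
1-bits at positions (from bit 0 = LSB): 0, 2, 3, 4, 8, 10
Count = 6

Answer: 6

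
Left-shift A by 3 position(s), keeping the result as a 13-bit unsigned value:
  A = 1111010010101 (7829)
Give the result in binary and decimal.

Shift left by 3: drop the top 3 bit(s), append 3 zero(s) on the right.
  1111010010101  ->  discard [111], keep [1010010101], append 000
= 1010010101000

Answer: 1010010101000 (5288)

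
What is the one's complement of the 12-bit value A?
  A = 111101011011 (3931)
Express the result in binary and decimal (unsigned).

Flip each bit (0->1, 1->0):
  111101011011
  000010100100

Answer: 000010100100 (164)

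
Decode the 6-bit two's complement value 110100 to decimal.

MSB is 1, so the value is negative. Find the magnitude:
1. Invert bits:  001011
2. Add 1:        001100  = 12
3. Apply sign:   -12

Answer: -12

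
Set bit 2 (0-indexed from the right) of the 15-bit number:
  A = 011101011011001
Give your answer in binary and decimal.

Mask = 1 << 2 = 000000000000100
Bit 2 of A is 0, so OR-ing with the mask flips it to 1.
  011101011011001
| 000000000000100
-----------------
  011101011011101

Answer: 011101011011101 (15069)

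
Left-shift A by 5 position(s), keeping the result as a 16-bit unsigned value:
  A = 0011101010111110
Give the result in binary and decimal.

Shift left by 5: drop the top 5 bit(s), append 5 zero(s) on the right.
  0011101010111110  ->  discard [00111], keep [01010111110], append 00000
= 0101011111000000

Answer: 0101011111000000 (22464)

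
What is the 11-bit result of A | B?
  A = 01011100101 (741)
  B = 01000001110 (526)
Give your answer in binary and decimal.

Apply | to each column (1 where either bit is 1):
  01011100101
| 01000001110
-------------
  01011101111

Answer: 01011101111 (751)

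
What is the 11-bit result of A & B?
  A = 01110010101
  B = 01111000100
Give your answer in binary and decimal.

Apply & to each column (1 only where both bits are 1):
  01110010101
& 01111000100
-------------
  01110000100

Answer: 01110000100 (900)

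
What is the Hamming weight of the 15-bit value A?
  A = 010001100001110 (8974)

010001100001110
1-bits at positions (from bit 0 = LSB): 1, 2, 3, 8, 9, 13
Count = 6

Answer: 6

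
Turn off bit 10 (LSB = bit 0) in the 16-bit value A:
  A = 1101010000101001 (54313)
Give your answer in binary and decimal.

Mask = ~(1 << 10) = 1111101111111111
Bit 10 of A is 1, so AND-ing with the mask clears it to 0.
  1101010000101001
& 1111101111111111
------------------
  1101000000101001

Answer: 1101000000101001 (53289)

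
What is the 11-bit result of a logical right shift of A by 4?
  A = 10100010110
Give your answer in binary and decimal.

Logical shift right by 4: drop the bottom 4 bit(s), prepend 4 zero(s) on the left.
  10100010110  ->  keep [1010001], discard [0110], prepend 0000
= 00001010001

Answer: 00001010001 (81)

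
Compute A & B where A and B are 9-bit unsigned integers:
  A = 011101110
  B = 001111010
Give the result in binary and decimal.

Apply & to each column (1 only where both bits are 1):
  011101110
& 001111010
-----------
  001101010

Answer: 001101010 (106)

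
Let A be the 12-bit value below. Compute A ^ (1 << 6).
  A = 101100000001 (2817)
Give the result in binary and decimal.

Mask = 1 << 6 = 000001000000
Bit 6 of A is 0; XOR with the mask flips it to 1.
  101100000001
^ 000001000000
--------------
  101101000001

Answer: 101101000001 (2881)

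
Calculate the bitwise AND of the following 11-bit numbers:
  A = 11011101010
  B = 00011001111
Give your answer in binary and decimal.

Apply & to each column (1 only where both bits are 1):
  11011101010
& 00011001111
-------------
  00011001010

Answer: 00011001010 (202)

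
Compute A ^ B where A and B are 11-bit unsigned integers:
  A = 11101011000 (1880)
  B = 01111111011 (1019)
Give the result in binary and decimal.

Apply ^ to each column (1 where bits differ):
  11101011000
^ 01111111011
-------------
  10010100011

Answer: 10010100011 (1187)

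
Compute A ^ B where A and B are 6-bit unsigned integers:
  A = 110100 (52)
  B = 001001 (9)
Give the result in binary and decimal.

Apply ^ to each column (1 where bits differ):
  110100
^ 001001
--------
  111101

Answer: 111101 (61)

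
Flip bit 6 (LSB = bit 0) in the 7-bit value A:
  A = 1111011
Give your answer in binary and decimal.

Mask = 1 << 6 = 1000000
Bit 6 of A is 1; XOR with the mask flips it to 0.
  1111011
^ 1000000
---------
  0111011

Answer: 0111011 (59)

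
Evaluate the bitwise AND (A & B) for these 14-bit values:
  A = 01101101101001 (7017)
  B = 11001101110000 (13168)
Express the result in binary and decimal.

Apply & to each column (1 only where both bits are 1):
  01101101101001
& 11001101110000
----------------
  01001101100000

Answer: 01001101100000 (4960)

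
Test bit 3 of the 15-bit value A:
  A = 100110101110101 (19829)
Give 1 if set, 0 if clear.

Bit 3 is the 4th from the right.
  100110101110101
             ^
That bit is 0.

Answer: 0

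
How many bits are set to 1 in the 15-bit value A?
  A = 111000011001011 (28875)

111000011001011
1-bits at positions (from bit 0 = LSB): 0, 1, 3, 6, 7, 12, 13, 14
Count = 8

Answer: 8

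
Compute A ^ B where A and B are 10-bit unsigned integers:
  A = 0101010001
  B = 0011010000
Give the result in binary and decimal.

Apply ^ to each column (1 where bits differ):
  0101010001
^ 0011010000
------------
  0110000001

Answer: 0110000001 (385)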